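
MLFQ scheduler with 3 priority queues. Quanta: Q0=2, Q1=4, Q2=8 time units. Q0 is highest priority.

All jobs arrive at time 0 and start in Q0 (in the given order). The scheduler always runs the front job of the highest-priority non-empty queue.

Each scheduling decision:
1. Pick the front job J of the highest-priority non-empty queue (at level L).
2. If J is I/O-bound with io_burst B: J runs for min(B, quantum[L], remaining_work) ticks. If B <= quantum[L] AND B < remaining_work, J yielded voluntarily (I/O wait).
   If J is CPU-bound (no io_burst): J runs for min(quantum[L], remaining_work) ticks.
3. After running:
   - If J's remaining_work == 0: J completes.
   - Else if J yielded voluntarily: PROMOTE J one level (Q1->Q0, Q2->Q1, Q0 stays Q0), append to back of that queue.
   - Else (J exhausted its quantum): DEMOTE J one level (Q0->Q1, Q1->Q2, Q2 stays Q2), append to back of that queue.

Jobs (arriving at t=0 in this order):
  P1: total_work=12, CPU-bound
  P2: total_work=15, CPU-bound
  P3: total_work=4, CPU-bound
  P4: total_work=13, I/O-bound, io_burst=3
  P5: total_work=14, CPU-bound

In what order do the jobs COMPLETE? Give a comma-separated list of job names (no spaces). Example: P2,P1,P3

t=0-2: P1@Q0 runs 2, rem=10, quantum used, demote→Q1. Q0=[P2,P3,P4,P5] Q1=[P1] Q2=[]
t=2-4: P2@Q0 runs 2, rem=13, quantum used, demote→Q1. Q0=[P3,P4,P5] Q1=[P1,P2] Q2=[]
t=4-6: P3@Q0 runs 2, rem=2, quantum used, demote→Q1. Q0=[P4,P5] Q1=[P1,P2,P3] Q2=[]
t=6-8: P4@Q0 runs 2, rem=11, quantum used, demote→Q1. Q0=[P5] Q1=[P1,P2,P3,P4] Q2=[]
t=8-10: P5@Q0 runs 2, rem=12, quantum used, demote→Q1. Q0=[] Q1=[P1,P2,P3,P4,P5] Q2=[]
t=10-14: P1@Q1 runs 4, rem=6, quantum used, demote→Q2. Q0=[] Q1=[P2,P3,P4,P5] Q2=[P1]
t=14-18: P2@Q1 runs 4, rem=9, quantum used, demote→Q2. Q0=[] Q1=[P3,P4,P5] Q2=[P1,P2]
t=18-20: P3@Q1 runs 2, rem=0, completes. Q0=[] Q1=[P4,P5] Q2=[P1,P2]
t=20-23: P4@Q1 runs 3, rem=8, I/O yield, promote→Q0. Q0=[P4] Q1=[P5] Q2=[P1,P2]
t=23-25: P4@Q0 runs 2, rem=6, quantum used, demote→Q1. Q0=[] Q1=[P5,P4] Q2=[P1,P2]
t=25-29: P5@Q1 runs 4, rem=8, quantum used, demote→Q2. Q0=[] Q1=[P4] Q2=[P1,P2,P5]
t=29-32: P4@Q1 runs 3, rem=3, I/O yield, promote→Q0. Q0=[P4] Q1=[] Q2=[P1,P2,P5]
t=32-34: P4@Q0 runs 2, rem=1, quantum used, demote→Q1. Q0=[] Q1=[P4] Q2=[P1,P2,P5]
t=34-35: P4@Q1 runs 1, rem=0, completes. Q0=[] Q1=[] Q2=[P1,P2,P5]
t=35-41: P1@Q2 runs 6, rem=0, completes. Q0=[] Q1=[] Q2=[P2,P5]
t=41-49: P2@Q2 runs 8, rem=1, quantum used, demote→Q2. Q0=[] Q1=[] Q2=[P5,P2]
t=49-57: P5@Q2 runs 8, rem=0, completes. Q0=[] Q1=[] Q2=[P2]
t=57-58: P2@Q2 runs 1, rem=0, completes. Q0=[] Q1=[] Q2=[]

Answer: P3,P4,P1,P5,P2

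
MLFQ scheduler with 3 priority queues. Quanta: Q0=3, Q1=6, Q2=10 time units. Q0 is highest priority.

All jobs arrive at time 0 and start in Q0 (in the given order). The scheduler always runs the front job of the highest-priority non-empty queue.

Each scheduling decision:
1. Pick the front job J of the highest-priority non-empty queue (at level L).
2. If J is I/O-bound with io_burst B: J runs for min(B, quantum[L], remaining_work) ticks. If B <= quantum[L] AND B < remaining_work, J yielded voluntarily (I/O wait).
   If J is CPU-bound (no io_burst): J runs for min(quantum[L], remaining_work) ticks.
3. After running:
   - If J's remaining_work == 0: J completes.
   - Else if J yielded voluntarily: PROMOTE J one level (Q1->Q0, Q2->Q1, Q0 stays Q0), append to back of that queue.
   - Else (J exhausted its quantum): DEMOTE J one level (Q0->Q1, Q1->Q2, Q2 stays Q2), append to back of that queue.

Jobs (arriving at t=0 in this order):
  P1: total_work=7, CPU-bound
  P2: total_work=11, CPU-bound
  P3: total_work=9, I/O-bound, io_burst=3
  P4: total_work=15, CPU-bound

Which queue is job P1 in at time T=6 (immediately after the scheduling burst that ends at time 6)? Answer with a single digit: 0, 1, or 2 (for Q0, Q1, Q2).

t=0-3: P1@Q0 runs 3, rem=4, quantum used, demote→Q1. Q0=[P2,P3,P4] Q1=[P1] Q2=[]
t=3-6: P2@Q0 runs 3, rem=8, quantum used, demote→Q1. Q0=[P3,P4] Q1=[P1,P2] Q2=[]
t=6-9: P3@Q0 runs 3, rem=6, I/O yield, promote→Q0. Q0=[P4,P3] Q1=[P1,P2] Q2=[]
t=9-12: P4@Q0 runs 3, rem=12, quantum used, demote→Q1. Q0=[P3] Q1=[P1,P2,P4] Q2=[]
t=12-15: P3@Q0 runs 3, rem=3, I/O yield, promote→Q0. Q0=[P3] Q1=[P1,P2,P4] Q2=[]
t=15-18: P3@Q0 runs 3, rem=0, completes. Q0=[] Q1=[P1,P2,P4] Q2=[]
t=18-22: P1@Q1 runs 4, rem=0, completes. Q0=[] Q1=[P2,P4] Q2=[]
t=22-28: P2@Q1 runs 6, rem=2, quantum used, demote→Q2. Q0=[] Q1=[P4] Q2=[P2]
t=28-34: P4@Q1 runs 6, rem=6, quantum used, demote→Q2. Q0=[] Q1=[] Q2=[P2,P4]
t=34-36: P2@Q2 runs 2, rem=0, completes. Q0=[] Q1=[] Q2=[P4]
t=36-42: P4@Q2 runs 6, rem=0, completes. Q0=[] Q1=[] Q2=[]

Answer: 1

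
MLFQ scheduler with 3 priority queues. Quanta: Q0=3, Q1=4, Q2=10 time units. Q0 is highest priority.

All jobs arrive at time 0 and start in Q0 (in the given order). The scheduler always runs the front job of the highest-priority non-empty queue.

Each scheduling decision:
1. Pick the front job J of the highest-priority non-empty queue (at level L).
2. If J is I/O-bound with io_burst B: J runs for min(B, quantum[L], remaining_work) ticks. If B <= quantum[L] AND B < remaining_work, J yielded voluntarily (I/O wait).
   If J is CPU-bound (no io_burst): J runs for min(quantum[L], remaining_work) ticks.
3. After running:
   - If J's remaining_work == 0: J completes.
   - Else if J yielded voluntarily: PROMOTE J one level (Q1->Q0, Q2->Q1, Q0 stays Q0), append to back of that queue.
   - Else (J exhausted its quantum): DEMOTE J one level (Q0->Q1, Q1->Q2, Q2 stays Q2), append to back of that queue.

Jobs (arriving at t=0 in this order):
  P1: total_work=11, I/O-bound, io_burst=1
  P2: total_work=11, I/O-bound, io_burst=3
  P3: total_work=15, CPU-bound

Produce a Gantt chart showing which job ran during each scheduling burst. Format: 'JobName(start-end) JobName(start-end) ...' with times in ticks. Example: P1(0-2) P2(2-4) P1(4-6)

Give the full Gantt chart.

t=0-1: P1@Q0 runs 1, rem=10, I/O yield, promote→Q0. Q0=[P2,P3,P1] Q1=[] Q2=[]
t=1-4: P2@Q0 runs 3, rem=8, I/O yield, promote→Q0. Q0=[P3,P1,P2] Q1=[] Q2=[]
t=4-7: P3@Q0 runs 3, rem=12, quantum used, demote→Q1. Q0=[P1,P2] Q1=[P3] Q2=[]
t=7-8: P1@Q0 runs 1, rem=9, I/O yield, promote→Q0. Q0=[P2,P1] Q1=[P3] Q2=[]
t=8-11: P2@Q0 runs 3, rem=5, I/O yield, promote→Q0. Q0=[P1,P2] Q1=[P3] Q2=[]
t=11-12: P1@Q0 runs 1, rem=8, I/O yield, promote→Q0. Q0=[P2,P1] Q1=[P3] Q2=[]
t=12-15: P2@Q0 runs 3, rem=2, I/O yield, promote→Q0. Q0=[P1,P2] Q1=[P3] Q2=[]
t=15-16: P1@Q0 runs 1, rem=7, I/O yield, promote→Q0. Q0=[P2,P1] Q1=[P3] Q2=[]
t=16-18: P2@Q0 runs 2, rem=0, completes. Q0=[P1] Q1=[P3] Q2=[]
t=18-19: P1@Q0 runs 1, rem=6, I/O yield, promote→Q0. Q0=[P1] Q1=[P3] Q2=[]
t=19-20: P1@Q0 runs 1, rem=5, I/O yield, promote→Q0. Q0=[P1] Q1=[P3] Q2=[]
t=20-21: P1@Q0 runs 1, rem=4, I/O yield, promote→Q0. Q0=[P1] Q1=[P3] Q2=[]
t=21-22: P1@Q0 runs 1, rem=3, I/O yield, promote→Q0. Q0=[P1] Q1=[P3] Q2=[]
t=22-23: P1@Q0 runs 1, rem=2, I/O yield, promote→Q0. Q0=[P1] Q1=[P3] Q2=[]
t=23-24: P1@Q0 runs 1, rem=1, I/O yield, promote→Q0. Q0=[P1] Q1=[P3] Q2=[]
t=24-25: P1@Q0 runs 1, rem=0, completes. Q0=[] Q1=[P3] Q2=[]
t=25-29: P3@Q1 runs 4, rem=8, quantum used, demote→Q2. Q0=[] Q1=[] Q2=[P3]
t=29-37: P3@Q2 runs 8, rem=0, completes. Q0=[] Q1=[] Q2=[]

Answer: P1(0-1) P2(1-4) P3(4-7) P1(7-8) P2(8-11) P1(11-12) P2(12-15) P1(15-16) P2(16-18) P1(18-19) P1(19-20) P1(20-21) P1(21-22) P1(22-23) P1(23-24) P1(24-25) P3(25-29) P3(29-37)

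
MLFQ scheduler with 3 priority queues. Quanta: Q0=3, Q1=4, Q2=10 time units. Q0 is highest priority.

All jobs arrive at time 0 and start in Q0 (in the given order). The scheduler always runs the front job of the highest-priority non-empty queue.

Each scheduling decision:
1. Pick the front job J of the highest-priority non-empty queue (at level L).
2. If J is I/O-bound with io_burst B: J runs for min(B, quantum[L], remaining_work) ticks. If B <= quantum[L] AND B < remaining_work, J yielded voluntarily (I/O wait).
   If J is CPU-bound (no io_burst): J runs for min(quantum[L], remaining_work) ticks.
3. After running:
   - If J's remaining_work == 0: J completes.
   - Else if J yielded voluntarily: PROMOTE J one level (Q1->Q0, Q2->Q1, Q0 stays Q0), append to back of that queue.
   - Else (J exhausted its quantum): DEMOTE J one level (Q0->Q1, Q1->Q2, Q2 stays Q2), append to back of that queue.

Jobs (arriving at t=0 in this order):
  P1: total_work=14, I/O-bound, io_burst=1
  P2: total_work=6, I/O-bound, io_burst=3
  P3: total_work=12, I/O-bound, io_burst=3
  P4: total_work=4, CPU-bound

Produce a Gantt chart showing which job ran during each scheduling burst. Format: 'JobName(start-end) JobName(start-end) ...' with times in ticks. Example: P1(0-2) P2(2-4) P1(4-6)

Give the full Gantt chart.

Answer: P1(0-1) P2(1-4) P3(4-7) P4(7-10) P1(10-11) P2(11-14) P3(14-17) P1(17-18) P3(18-21) P1(21-22) P3(22-25) P1(25-26) P1(26-27) P1(27-28) P1(28-29) P1(29-30) P1(30-31) P1(31-32) P1(32-33) P1(33-34) P1(34-35) P4(35-36)

Derivation:
t=0-1: P1@Q0 runs 1, rem=13, I/O yield, promote→Q0. Q0=[P2,P3,P4,P1] Q1=[] Q2=[]
t=1-4: P2@Q0 runs 3, rem=3, I/O yield, promote→Q0. Q0=[P3,P4,P1,P2] Q1=[] Q2=[]
t=4-7: P3@Q0 runs 3, rem=9, I/O yield, promote→Q0. Q0=[P4,P1,P2,P3] Q1=[] Q2=[]
t=7-10: P4@Q0 runs 3, rem=1, quantum used, demote→Q1. Q0=[P1,P2,P3] Q1=[P4] Q2=[]
t=10-11: P1@Q0 runs 1, rem=12, I/O yield, promote→Q0. Q0=[P2,P3,P1] Q1=[P4] Q2=[]
t=11-14: P2@Q0 runs 3, rem=0, completes. Q0=[P3,P1] Q1=[P4] Q2=[]
t=14-17: P3@Q0 runs 3, rem=6, I/O yield, promote→Q0. Q0=[P1,P3] Q1=[P4] Q2=[]
t=17-18: P1@Q0 runs 1, rem=11, I/O yield, promote→Q0. Q0=[P3,P1] Q1=[P4] Q2=[]
t=18-21: P3@Q0 runs 3, rem=3, I/O yield, promote→Q0. Q0=[P1,P3] Q1=[P4] Q2=[]
t=21-22: P1@Q0 runs 1, rem=10, I/O yield, promote→Q0. Q0=[P3,P1] Q1=[P4] Q2=[]
t=22-25: P3@Q0 runs 3, rem=0, completes. Q0=[P1] Q1=[P4] Q2=[]
t=25-26: P1@Q0 runs 1, rem=9, I/O yield, promote→Q0. Q0=[P1] Q1=[P4] Q2=[]
t=26-27: P1@Q0 runs 1, rem=8, I/O yield, promote→Q0. Q0=[P1] Q1=[P4] Q2=[]
t=27-28: P1@Q0 runs 1, rem=7, I/O yield, promote→Q0. Q0=[P1] Q1=[P4] Q2=[]
t=28-29: P1@Q0 runs 1, rem=6, I/O yield, promote→Q0. Q0=[P1] Q1=[P4] Q2=[]
t=29-30: P1@Q0 runs 1, rem=5, I/O yield, promote→Q0. Q0=[P1] Q1=[P4] Q2=[]
t=30-31: P1@Q0 runs 1, rem=4, I/O yield, promote→Q0. Q0=[P1] Q1=[P4] Q2=[]
t=31-32: P1@Q0 runs 1, rem=3, I/O yield, promote→Q0. Q0=[P1] Q1=[P4] Q2=[]
t=32-33: P1@Q0 runs 1, rem=2, I/O yield, promote→Q0. Q0=[P1] Q1=[P4] Q2=[]
t=33-34: P1@Q0 runs 1, rem=1, I/O yield, promote→Q0. Q0=[P1] Q1=[P4] Q2=[]
t=34-35: P1@Q0 runs 1, rem=0, completes. Q0=[] Q1=[P4] Q2=[]
t=35-36: P4@Q1 runs 1, rem=0, completes. Q0=[] Q1=[] Q2=[]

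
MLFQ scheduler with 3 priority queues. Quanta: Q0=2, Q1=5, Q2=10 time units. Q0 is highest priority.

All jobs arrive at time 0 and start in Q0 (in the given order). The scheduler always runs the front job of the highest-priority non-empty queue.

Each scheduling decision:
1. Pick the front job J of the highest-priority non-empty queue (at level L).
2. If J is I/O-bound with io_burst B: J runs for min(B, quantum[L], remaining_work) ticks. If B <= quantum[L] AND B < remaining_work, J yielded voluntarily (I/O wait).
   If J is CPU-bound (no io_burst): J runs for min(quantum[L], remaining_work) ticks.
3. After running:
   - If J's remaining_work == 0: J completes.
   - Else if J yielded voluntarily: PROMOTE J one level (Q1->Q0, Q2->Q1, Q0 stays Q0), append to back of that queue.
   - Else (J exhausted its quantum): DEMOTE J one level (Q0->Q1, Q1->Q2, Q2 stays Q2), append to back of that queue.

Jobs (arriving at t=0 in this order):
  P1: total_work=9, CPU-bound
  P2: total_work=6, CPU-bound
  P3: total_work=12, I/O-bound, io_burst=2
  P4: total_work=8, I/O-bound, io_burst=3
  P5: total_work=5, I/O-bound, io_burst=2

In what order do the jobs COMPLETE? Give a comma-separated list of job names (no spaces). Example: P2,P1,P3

t=0-2: P1@Q0 runs 2, rem=7, quantum used, demote→Q1. Q0=[P2,P3,P4,P5] Q1=[P1] Q2=[]
t=2-4: P2@Q0 runs 2, rem=4, quantum used, demote→Q1. Q0=[P3,P4,P5] Q1=[P1,P2] Q2=[]
t=4-6: P3@Q0 runs 2, rem=10, I/O yield, promote→Q0. Q0=[P4,P5,P3] Q1=[P1,P2] Q2=[]
t=6-8: P4@Q0 runs 2, rem=6, quantum used, demote→Q1. Q0=[P5,P3] Q1=[P1,P2,P4] Q2=[]
t=8-10: P5@Q0 runs 2, rem=3, I/O yield, promote→Q0. Q0=[P3,P5] Q1=[P1,P2,P4] Q2=[]
t=10-12: P3@Q0 runs 2, rem=8, I/O yield, promote→Q0. Q0=[P5,P3] Q1=[P1,P2,P4] Q2=[]
t=12-14: P5@Q0 runs 2, rem=1, I/O yield, promote→Q0. Q0=[P3,P5] Q1=[P1,P2,P4] Q2=[]
t=14-16: P3@Q0 runs 2, rem=6, I/O yield, promote→Q0. Q0=[P5,P3] Q1=[P1,P2,P4] Q2=[]
t=16-17: P5@Q0 runs 1, rem=0, completes. Q0=[P3] Q1=[P1,P2,P4] Q2=[]
t=17-19: P3@Q0 runs 2, rem=4, I/O yield, promote→Q0. Q0=[P3] Q1=[P1,P2,P4] Q2=[]
t=19-21: P3@Q0 runs 2, rem=2, I/O yield, promote→Q0. Q0=[P3] Q1=[P1,P2,P4] Q2=[]
t=21-23: P3@Q0 runs 2, rem=0, completes. Q0=[] Q1=[P1,P2,P4] Q2=[]
t=23-28: P1@Q1 runs 5, rem=2, quantum used, demote→Q2. Q0=[] Q1=[P2,P4] Q2=[P1]
t=28-32: P2@Q1 runs 4, rem=0, completes. Q0=[] Q1=[P4] Q2=[P1]
t=32-35: P4@Q1 runs 3, rem=3, I/O yield, promote→Q0. Q0=[P4] Q1=[] Q2=[P1]
t=35-37: P4@Q0 runs 2, rem=1, quantum used, demote→Q1. Q0=[] Q1=[P4] Q2=[P1]
t=37-38: P4@Q1 runs 1, rem=0, completes. Q0=[] Q1=[] Q2=[P1]
t=38-40: P1@Q2 runs 2, rem=0, completes. Q0=[] Q1=[] Q2=[]

Answer: P5,P3,P2,P4,P1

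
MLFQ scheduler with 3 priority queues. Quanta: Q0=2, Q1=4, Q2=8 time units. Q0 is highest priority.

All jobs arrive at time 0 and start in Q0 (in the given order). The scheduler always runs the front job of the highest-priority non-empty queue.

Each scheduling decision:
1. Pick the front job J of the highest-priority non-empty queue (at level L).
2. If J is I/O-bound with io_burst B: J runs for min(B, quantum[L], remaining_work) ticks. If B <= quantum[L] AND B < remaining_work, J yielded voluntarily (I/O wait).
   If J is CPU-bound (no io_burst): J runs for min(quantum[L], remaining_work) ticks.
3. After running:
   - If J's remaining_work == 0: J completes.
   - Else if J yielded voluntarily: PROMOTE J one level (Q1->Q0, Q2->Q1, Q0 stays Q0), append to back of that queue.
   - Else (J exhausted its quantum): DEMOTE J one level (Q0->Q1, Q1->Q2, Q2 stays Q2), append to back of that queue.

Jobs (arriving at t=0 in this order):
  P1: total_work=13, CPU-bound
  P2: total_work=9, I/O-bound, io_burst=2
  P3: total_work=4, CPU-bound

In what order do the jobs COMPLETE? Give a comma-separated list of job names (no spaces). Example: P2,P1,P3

t=0-2: P1@Q0 runs 2, rem=11, quantum used, demote→Q1. Q0=[P2,P3] Q1=[P1] Q2=[]
t=2-4: P2@Q0 runs 2, rem=7, I/O yield, promote→Q0. Q0=[P3,P2] Q1=[P1] Q2=[]
t=4-6: P3@Q0 runs 2, rem=2, quantum used, demote→Q1. Q0=[P2] Q1=[P1,P3] Q2=[]
t=6-8: P2@Q0 runs 2, rem=5, I/O yield, promote→Q0. Q0=[P2] Q1=[P1,P3] Q2=[]
t=8-10: P2@Q0 runs 2, rem=3, I/O yield, promote→Q0. Q0=[P2] Q1=[P1,P3] Q2=[]
t=10-12: P2@Q0 runs 2, rem=1, I/O yield, promote→Q0. Q0=[P2] Q1=[P1,P3] Q2=[]
t=12-13: P2@Q0 runs 1, rem=0, completes. Q0=[] Q1=[P1,P3] Q2=[]
t=13-17: P1@Q1 runs 4, rem=7, quantum used, demote→Q2. Q0=[] Q1=[P3] Q2=[P1]
t=17-19: P3@Q1 runs 2, rem=0, completes. Q0=[] Q1=[] Q2=[P1]
t=19-26: P1@Q2 runs 7, rem=0, completes. Q0=[] Q1=[] Q2=[]

Answer: P2,P3,P1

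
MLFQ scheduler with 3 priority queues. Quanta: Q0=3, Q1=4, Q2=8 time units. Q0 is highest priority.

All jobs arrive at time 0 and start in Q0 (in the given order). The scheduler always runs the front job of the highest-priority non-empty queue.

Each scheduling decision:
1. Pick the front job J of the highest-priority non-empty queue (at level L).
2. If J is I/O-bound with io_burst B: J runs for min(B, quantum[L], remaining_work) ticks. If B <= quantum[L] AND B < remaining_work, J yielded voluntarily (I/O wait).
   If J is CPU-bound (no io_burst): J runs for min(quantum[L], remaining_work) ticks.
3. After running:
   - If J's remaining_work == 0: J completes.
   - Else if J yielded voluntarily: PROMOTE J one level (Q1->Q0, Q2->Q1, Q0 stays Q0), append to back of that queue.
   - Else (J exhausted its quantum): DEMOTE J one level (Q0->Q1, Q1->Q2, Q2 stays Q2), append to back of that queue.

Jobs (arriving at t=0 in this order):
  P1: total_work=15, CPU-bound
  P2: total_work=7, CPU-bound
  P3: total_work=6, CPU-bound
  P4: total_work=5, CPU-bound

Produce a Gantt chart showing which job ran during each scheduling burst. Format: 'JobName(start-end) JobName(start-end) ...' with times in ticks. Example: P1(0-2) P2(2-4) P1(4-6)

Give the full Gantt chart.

t=0-3: P1@Q0 runs 3, rem=12, quantum used, demote→Q1. Q0=[P2,P3,P4] Q1=[P1] Q2=[]
t=3-6: P2@Q0 runs 3, rem=4, quantum used, demote→Q1. Q0=[P3,P4] Q1=[P1,P2] Q2=[]
t=6-9: P3@Q0 runs 3, rem=3, quantum used, demote→Q1. Q0=[P4] Q1=[P1,P2,P3] Q2=[]
t=9-12: P4@Q0 runs 3, rem=2, quantum used, demote→Q1. Q0=[] Q1=[P1,P2,P3,P4] Q2=[]
t=12-16: P1@Q1 runs 4, rem=8, quantum used, demote→Q2. Q0=[] Q1=[P2,P3,P4] Q2=[P1]
t=16-20: P2@Q1 runs 4, rem=0, completes. Q0=[] Q1=[P3,P4] Q2=[P1]
t=20-23: P3@Q1 runs 3, rem=0, completes. Q0=[] Q1=[P4] Q2=[P1]
t=23-25: P4@Q1 runs 2, rem=0, completes. Q0=[] Q1=[] Q2=[P1]
t=25-33: P1@Q2 runs 8, rem=0, completes. Q0=[] Q1=[] Q2=[]

Answer: P1(0-3) P2(3-6) P3(6-9) P4(9-12) P1(12-16) P2(16-20) P3(20-23) P4(23-25) P1(25-33)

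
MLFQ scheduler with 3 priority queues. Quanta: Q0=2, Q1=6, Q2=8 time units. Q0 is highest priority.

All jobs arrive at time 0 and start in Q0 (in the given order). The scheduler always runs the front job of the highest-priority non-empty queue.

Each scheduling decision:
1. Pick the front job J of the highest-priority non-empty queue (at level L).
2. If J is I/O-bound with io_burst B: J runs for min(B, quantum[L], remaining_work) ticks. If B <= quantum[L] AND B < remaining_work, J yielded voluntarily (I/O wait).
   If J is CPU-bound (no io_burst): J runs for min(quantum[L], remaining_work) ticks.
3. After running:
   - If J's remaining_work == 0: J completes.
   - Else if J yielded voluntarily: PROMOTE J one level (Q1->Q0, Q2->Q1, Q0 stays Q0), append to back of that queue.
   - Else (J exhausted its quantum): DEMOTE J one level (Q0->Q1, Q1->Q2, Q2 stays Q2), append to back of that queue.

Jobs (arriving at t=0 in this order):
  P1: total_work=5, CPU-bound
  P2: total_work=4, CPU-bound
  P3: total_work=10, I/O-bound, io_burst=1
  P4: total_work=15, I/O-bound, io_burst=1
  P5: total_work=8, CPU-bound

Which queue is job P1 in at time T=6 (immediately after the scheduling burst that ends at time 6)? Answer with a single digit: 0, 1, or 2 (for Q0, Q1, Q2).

t=0-2: P1@Q0 runs 2, rem=3, quantum used, demote→Q1. Q0=[P2,P3,P4,P5] Q1=[P1] Q2=[]
t=2-4: P2@Q0 runs 2, rem=2, quantum used, demote→Q1. Q0=[P3,P4,P5] Q1=[P1,P2] Q2=[]
t=4-5: P3@Q0 runs 1, rem=9, I/O yield, promote→Q0. Q0=[P4,P5,P3] Q1=[P1,P2] Q2=[]
t=5-6: P4@Q0 runs 1, rem=14, I/O yield, promote→Q0. Q0=[P5,P3,P4] Q1=[P1,P2] Q2=[]
t=6-8: P5@Q0 runs 2, rem=6, quantum used, demote→Q1. Q0=[P3,P4] Q1=[P1,P2,P5] Q2=[]
t=8-9: P3@Q0 runs 1, rem=8, I/O yield, promote→Q0. Q0=[P4,P3] Q1=[P1,P2,P5] Q2=[]
t=9-10: P4@Q0 runs 1, rem=13, I/O yield, promote→Q0. Q0=[P3,P4] Q1=[P1,P2,P5] Q2=[]
t=10-11: P3@Q0 runs 1, rem=7, I/O yield, promote→Q0. Q0=[P4,P3] Q1=[P1,P2,P5] Q2=[]
t=11-12: P4@Q0 runs 1, rem=12, I/O yield, promote→Q0. Q0=[P3,P4] Q1=[P1,P2,P5] Q2=[]
t=12-13: P3@Q0 runs 1, rem=6, I/O yield, promote→Q0. Q0=[P4,P3] Q1=[P1,P2,P5] Q2=[]
t=13-14: P4@Q0 runs 1, rem=11, I/O yield, promote→Q0. Q0=[P3,P4] Q1=[P1,P2,P5] Q2=[]
t=14-15: P3@Q0 runs 1, rem=5, I/O yield, promote→Q0. Q0=[P4,P3] Q1=[P1,P2,P5] Q2=[]
t=15-16: P4@Q0 runs 1, rem=10, I/O yield, promote→Q0. Q0=[P3,P4] Q1=[P1,P2,P5] Q2=[]
t=16-17: P3@Q0 runs 1, rem=4, I/O yield, promote→Q0. Q0=[P4,P3] Q1=[P1,P2,P5] Q2=[]
t=17-18: P4@Q0 runs 1, rem=9, I/O yield, promote→Q0. Q0=[P3,P4] Q1=[P1,P2,P5] Q2=[]
t=18-19: P3@Q0 runs 1, rem=3, I/O yield, promote→Q0. Q0=[P4,P3] Q1=[P1,P2,P5] Q2=[]
t=19-20: P4@Q0 runs 1, rem=8, I/O yield, promote→Q0. Q0=[P3,P4] Q1=[P1,P2,P5] Q2=[]
t=20-21: P3@Q0 runs 1, rem=2, I/O yield, promote→Q0. Q0=[P4,P3] Q1=[P1,P2,P5] Q2=[]
t=21-22: P4@Q0 runs 1, rem=7, I/O yield, promote→Q0. Q0=[P3,P4] Q1=[P1,P2,P5] Q2=[]
t=22-23: P3@Q0 runs 1, rem=1, I/O yield, promote→Q0. Q0=[P4,P3] Q1=[P1,P2,P5] Q2=[]
t=23-24: P4@Q0 runs 1, rem=6, I/O yield, promote→Q0. Q0=[P3,P4] Q1=[P1,P2,P5] Q2=[]
t=24-25: P3@Q0 runs 1, rem=0, completes. Q0=[P4] Q1=[P1,P2,P5] Q2=[]
t=25-26: P4@Q0 runs 1, rem=5, I/O yield, promote→Q0. Q0=[P4] Q1=[P1,P2,P5] Q2=[]
t=26-27: P4@Q0 runs 1, rem=4, I/O yield, promote→Q0. Q0=[P4] Q1=[P1,P2,P5] Q2=[]
t=27-28: P4@Q0 runs 1, rem=3, I/O yield, promote→Q0. Q0=[P4] Q1=[P1,P2,P5] Q2=[]
t=28-29: P4@Q0 runs 1, rem=2, I/O yield, promote→Q0. Q0=[P4] Q1=[P1,P2,P5] Q2=[]
t=29-30: P4@Q0 runs 1, rem=1, I/O yield, promote→Q0. Q0=[P4] Q1=[P1,P2,P5] Q2=[]
t=30-31: P4@Q0 runs 1, rem=0, completes. Q0=[] Q1=[P1,P2,P5] Q2=[]
t=31-34: P1@Q1 runs 3, rem=0, completes. Q0=[] Q1=[P2,P5] Q2=[]
t=34-36: P2@Q1 runs 2, rem=0, completes. Q0=[] Q1=[P5] Q2=[]
t=36-42: P5@Q1 runs 6, rem=0, completes. Q0=[] Q1=[] Q2=[]

Answer: 1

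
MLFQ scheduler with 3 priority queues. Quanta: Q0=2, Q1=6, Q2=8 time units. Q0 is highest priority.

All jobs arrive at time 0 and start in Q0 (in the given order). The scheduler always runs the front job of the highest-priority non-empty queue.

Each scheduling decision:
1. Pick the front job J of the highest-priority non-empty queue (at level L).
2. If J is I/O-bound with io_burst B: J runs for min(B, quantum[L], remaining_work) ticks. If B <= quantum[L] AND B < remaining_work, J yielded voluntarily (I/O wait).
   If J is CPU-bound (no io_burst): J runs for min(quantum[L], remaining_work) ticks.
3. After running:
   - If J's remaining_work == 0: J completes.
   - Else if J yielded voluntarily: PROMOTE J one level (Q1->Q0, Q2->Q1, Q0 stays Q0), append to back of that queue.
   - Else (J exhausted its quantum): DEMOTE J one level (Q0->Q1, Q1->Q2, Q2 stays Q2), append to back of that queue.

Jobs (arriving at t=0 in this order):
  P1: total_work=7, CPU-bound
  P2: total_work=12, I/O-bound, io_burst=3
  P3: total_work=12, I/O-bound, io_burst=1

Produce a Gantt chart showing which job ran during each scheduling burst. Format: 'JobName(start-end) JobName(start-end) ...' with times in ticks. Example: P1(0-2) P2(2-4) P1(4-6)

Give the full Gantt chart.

Answer: P1(0-2) P2(2-4) P3(4-5) P3(5-6) P3(6-7) P3(7-8) P3(8-9) P3(9-10) P3(10-11) P3(11-12) P3(12-13) P3(13-14) P3(14-15) P3(15-16) P1(16-21) P2(21-24) P2(24-26) P2(26-29) P2(29-31)

Derivation:
t=0-2: P1@Q0 runs 2, rem=5, quantum used, demote→Q1. Q0=[P2,P3] Q1=[P1] Q2=[]
t=2-4: P2@Q0 runs 2, rem=10, quantum used, demote→Q1. Q0=[P3] Q1=[P1,P2] Q2=[]
t=4-5: P3@Q0 runs 1, rem=11, I/O yield, promote→Q0. Q0=[P3] Q1=[P1,P2] Q2=[]
t=5-6: P3@Q0 runs 1, rem=10, I/O yield, promote→Q0. Q0=[P3] Q1=[P1,P2] Q2=[]
t=6-7: P3@Q0 runs 1, rem=9, I/O yield, promote→Q0. Q0=[P3] Q1=[P1,P2] Q2=[]
t=7-8: P3@Q0 runs 1, rem=8, I/O yield, promote→Q0. Q0=[P3] Q1=[P1,P2] Q2=[]
t=8-9: P3@Q0 runs 1, rem=7, I/O yield, promote→Q0. Q0=[P3] Q1=[P1,P2] Q2=[]
t=9-10: P3@Q0 runs 1, rem=6, I/O yield, promote→Q0. Q0=[P3] Q1=[P1,P2] Q2=[]
t=10-11: P3@Q0 runs 1, rem=5, I/O yield, promote→Q0. Q0=[P3] Q1=[P1,P2] Q2=[]
t=11-12: P3@Q0 runs 1, rem=4, I/O yield, promote→Q0. Q0=[P3] Q1=[P1,P2] Q2=[]
t=12-13: P3@Q0 runs 1, rem=3, I/O yield, promote→Q0. Q0=[P3] Q1=[P1,P2] Q2=[]
t=13-14: P3@Q0 runs 1, rem=2, I/O yield, promote→Q0. Q0=[P3] Q1=[P1,P2] Q2=[]
t=14-15: P3@Q0 runs 1, rem=1, I/O yield, promote→Q0. Q0=[P3] Q1=[P1,P2] Q2=[]
t=15-16: P3@Q0 runs 1, rem=0, completes. Q0=[] Q1=[P1,P2] Q2=[]
t=16-21: P1@Q1 runs 5, rem=0, completes. Q0=[] Q1=[P2] Q2=[]
t=21-24: P2@Q1 runs 3, rem=7, I/O yield, promote→Q0. Q0=[P2] Q1=[] Q2=[]
t=24-26: P2@Q0 runs 2, rem=5, quantum used, demote→Q1. Q0=[] Q1=[P2] Q2=[]
t=26-29: P2@Q1 runs 3, rem=2, I/O yield, promote→Q0. Q0=[P2] Q1=[] Q2=[]
t=29-31: P2@Q0 runs 2, rem=0, completes. Q0=[] Q1=[] Q2=[]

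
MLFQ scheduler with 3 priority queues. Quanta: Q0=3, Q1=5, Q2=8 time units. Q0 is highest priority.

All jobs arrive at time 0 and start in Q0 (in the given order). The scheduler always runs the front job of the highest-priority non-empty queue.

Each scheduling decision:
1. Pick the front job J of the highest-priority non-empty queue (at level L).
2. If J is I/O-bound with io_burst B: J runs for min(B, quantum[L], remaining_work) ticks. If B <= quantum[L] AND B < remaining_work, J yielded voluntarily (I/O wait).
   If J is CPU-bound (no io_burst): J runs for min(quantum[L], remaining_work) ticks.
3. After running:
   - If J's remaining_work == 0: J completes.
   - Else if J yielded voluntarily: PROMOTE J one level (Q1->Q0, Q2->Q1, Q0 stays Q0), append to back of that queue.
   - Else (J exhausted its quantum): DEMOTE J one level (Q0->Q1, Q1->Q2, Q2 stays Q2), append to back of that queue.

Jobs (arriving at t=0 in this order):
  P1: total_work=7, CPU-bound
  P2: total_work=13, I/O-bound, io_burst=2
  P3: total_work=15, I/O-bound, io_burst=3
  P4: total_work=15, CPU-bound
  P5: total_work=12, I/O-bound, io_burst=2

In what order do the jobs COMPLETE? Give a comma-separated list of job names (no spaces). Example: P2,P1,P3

t=0-3: P1@Q0 runs 3, rem=4, quantum used, demote→Q1. Q0=[P2,P3,P4,P5] Q1=[P1] Q2=[]
t=3-5: P2@Q0 runs 2, rem=11, I/O yield, promote→Q0. Q0=[P3,P4,P5,P2] Q1=[P1] Q2=[]
t=5-8: P3@Q0 runs 3, rem=12, I/O yield, promote→Q0. Q0=[P4,P5,P2,P3] Q1=[P1] Q2=[]
t=8-11: P4@Q0 runs 3, rem=12, quantum used, demote→Q1. Q0=[P5,P2,P3] Q1=[P1,P4] Q2=[]
t=11-13: P5@Q0 runs 2, rem=10, I/O yield, promote→Q0. Q0=[P2,P3,P5] Q1=[P1,P4] Q2=[]
t=13-15: P2@Q0 runs 2, rem=9, I/O yield, promote→Q0. Q0=[P3,P5,P2] Q1=[P1,P4] Q2=[]
t=15-18: P3@Q0 runs 3, rem=9, I/O yield, promote→Q0. Q0=[P5,P2,P3] Q1=[P1,P4] Q2=[]
t=18-20: P5@Q0 runs 2, rem=8, I/O yield, promote→Q0. Q0=[P2,P3,P5] Q1=[P1,P4] Q2=[]
t=20-22: P2@Q0 runs 2, rem=7, I/O yield, promote→Q0. Q0=[P3,P5,P2] Q1=[P1,P4] Q2=[]
t=22-25: P3@Q0 runs 3, rem=6, I/O yield, promote→Q0. Q0=[P5,P2,P3] Q1=[P1,P4] Q2=[]
t=25-27: P5@Q0 runs 2, rem=6, I/O yield, promote→Q0. Q0=[P2,P3,P5] Q1=[P1,P4] Q2=[]
t=27-29: P2@Q0 runs 2, rem=5, I/O yield, promote→Q0. Q0=[P3,P5,P2] Q1=[P1,P4] Q2=[]
t=29-32: P3@Q0 runs 3, rem=3, I/O yield, promote→Q0. Q0=[P5,P2,P3] Q1=[P1,P4] Q2=[]
t=32-34: P5@Q0 runs 2, rem=4, I/O yield, promote→Q0. Q0=[P2,P3,P5] Q1=[P1,P4] Q2=[]
t=34-36: P2@Q0 runs 2, rem=3, I/O yield, promote→Q0. Q0=[P3,P5,P2] Q1=[P1,P4] Q2=[]
t=36-39: P3@Q0 runs 3, rem=0, completes. Q0=[P5,P2] Q1=[P1,P4] Q2=[]
t=39-41: P5@Q0 runs 2, rem=2, I/O yield, promote→Q0. Q0=[P2,P5] Q1=[P1,P4] Q2=[]
t=41-43: P2@Q0 runs 2, rem=1, I/O yield, promote→Q0. Q0=[P5,P2] Q1=[P1,P4] Q2=[]
t=43-45: P5@Q0 runs 2, rem=0, completes. Q0=[P2] Q1=[P1,P4] Q2=[]
t=45-46: P2@Q0 runs 1, rem=0, completes. Q0=[] Q1=[P1,P4] Q2=[]
t=46-50: P1@Q1 runs 4, rem=0, completes. Q0=[] Q1=[P4] Q2=[]
t=50-55: P4@Q1 runs 5, rem=7, quantum used, demote→Q2. Q0=[] Q1=[] Q2=[P4]
t=55-62: P4@Q2 runs 7, rem=0, completes. Q0=[] Q1=[] Q2=[]

Answer: P3,P5,P2,P1,P4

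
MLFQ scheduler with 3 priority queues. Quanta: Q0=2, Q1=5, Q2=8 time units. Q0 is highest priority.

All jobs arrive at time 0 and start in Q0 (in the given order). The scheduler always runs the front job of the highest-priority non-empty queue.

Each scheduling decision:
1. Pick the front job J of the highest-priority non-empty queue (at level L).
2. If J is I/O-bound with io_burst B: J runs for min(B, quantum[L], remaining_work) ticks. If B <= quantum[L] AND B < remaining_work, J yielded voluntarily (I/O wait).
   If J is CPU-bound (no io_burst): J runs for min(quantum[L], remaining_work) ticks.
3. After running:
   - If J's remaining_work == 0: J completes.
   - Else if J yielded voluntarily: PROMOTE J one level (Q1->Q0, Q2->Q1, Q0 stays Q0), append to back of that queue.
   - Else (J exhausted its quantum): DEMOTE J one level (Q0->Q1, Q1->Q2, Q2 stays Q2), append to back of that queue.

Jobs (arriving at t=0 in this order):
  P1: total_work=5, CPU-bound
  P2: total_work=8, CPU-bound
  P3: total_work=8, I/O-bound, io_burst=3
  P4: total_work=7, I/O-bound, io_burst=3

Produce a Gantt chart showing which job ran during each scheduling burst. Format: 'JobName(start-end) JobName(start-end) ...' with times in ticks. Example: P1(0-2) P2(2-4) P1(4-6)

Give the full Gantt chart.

Answer: P1(0-2) P2(2-4) P3(4-6) P4(6-8) P1(8-11) P2(11-16) P3(16-19) P3(19-21) P4(21-24) P4(24-26) P3(26-27) P2(27-28)

Derivation:
t=0-2: P1@Q0 runs 2, rem=3, quantum used, demote→Q1. Q0=[P2,P3,P4] Q1=[P1] Q2=[]
t=2-4: P2@Q0 runs 2, rem=6, quantum used, demote→Q1. Q0=[P3,P4] Q1=[P1,P2] Q2=[]
t=4-6: P3@Q0 runs 2, rem=6, quantum used, demote→Q1. Q0=[P4] Q1=[P1,P2,P3] Q2=[]
t=6-8: P4@Q0 runs 2, rem=5, quantum used, demote→Q1. Q0=[] Q1=[P1,P2,P3,P4] Q2=[]
t=8-11: P1@Q1 runs 3, rem=0, completes. Q0=[] Q1=[P2,P3,P4] Q2=[]
t=11-16: P2@Q1 runs 5, rem=1, quantum used, demote→Q2. Q0=[] Q1=[P3,P4] Q2=[P2]
t=16-19: P3@Q1 runs 3, rem=3, I/O yield, promote→Q0. Q0=[P3] Q1=[P4] Q2=[P2]
t=19-21: P3@Q0 runs 2, rem=1, quantum used, demote→Q1. Q0=[] Q1=[P4,P3] Q2=[P2]
t=21-24: P4@Q1 runs 3, rem=2, I/O yield, promote→Q0. Q0=[P4] Q1=[P3] Q2=[P2]
t=24-26: P4@Q0 runs 2, rem=0, completes. Q0=[] Q1=[P3] Q2=[P2]
t=26-27: P3@Q1 runs 1, rem=0, completes. Q0=[] Q1=[] Q2=[P2]
t=27-28: P2@Q2 runs 1, rem=0, completes. Q0=[] Q1=[] Q2=[]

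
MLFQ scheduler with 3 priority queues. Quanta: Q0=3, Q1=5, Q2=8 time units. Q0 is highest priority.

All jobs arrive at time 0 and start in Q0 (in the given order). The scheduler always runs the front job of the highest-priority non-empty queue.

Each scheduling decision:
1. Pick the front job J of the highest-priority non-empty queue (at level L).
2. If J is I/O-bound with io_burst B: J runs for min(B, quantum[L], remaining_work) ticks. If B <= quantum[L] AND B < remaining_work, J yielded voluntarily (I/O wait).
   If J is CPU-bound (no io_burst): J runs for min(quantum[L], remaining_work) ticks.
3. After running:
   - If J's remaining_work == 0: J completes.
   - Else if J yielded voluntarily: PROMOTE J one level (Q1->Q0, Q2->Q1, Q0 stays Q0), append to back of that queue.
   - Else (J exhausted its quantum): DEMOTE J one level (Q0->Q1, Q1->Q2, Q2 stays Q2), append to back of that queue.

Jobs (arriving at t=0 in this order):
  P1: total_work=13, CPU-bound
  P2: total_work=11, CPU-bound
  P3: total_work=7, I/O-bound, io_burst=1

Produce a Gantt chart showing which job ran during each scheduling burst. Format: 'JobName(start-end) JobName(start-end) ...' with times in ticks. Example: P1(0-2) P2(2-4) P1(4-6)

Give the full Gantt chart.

Answer: P1(0-3) P2(3-6) P3(6-7) P3(7-8) P3(8-9) P3(9-10) P3(10-11) P3(11-12) P3(12-13) P1(13-18) P2(18-23) P1(23-28) P2(28-31)

Derivation:
t=0-3: P1@Q0 runs 3, rem=10, quantum used, demote→Q1. Q0=[P2,P3] Q1=[P1] Q2=[]
t=3-6: P2@Q0 runs 3, rem=8, quantum used, demote→Q1. Q0=[P3] Q1=[P1,P2] Q2=[]
t=6-7: P3@Q0 runs 1, rem=6, I/O yield, promote→Q0. Q0=[P3] Q1=[P1,P2] Q2=[]
t=7-8: P3@Q0 runs 1, rem=5, I/O yield, promote→Q0. Q0=[P3] Q1=[P1,P2] Q2=[]
t=8-9: P3@Q0 runs 1, rem=4, I/O yield, promote→Q0. Q0=[P3] Q1=[P1,P2] Q2=[]
t=9-10: P3@Q0 runs 1, rem=3, I/O yield, promote→Q0. Q0=[P3] Q1=[P1,P2] Q2=[]
t=10-11: P3@Q0 runs 1, rem=2, I/O yield, promote→Q0. Q0=[P3] Q1=[P1,P2] Q2=[]
t=11-12: P3@Q0 runs 1, rem=1, I/O yield, promote→Q0. Q0=[P3] Q1=[P1,P2] Q2=[]
t=12-13: P3@Q0 runs 1, rem=0, completes. Q0=[] Q1=[P1,P2] Q2=[]
t=13-18: P1@Q1 runs 5, rem=5, quantum used, demote→Q2. Q0=[] Q1=[P2] Q2=[P1]
t=18-23: P2@Q1 runs 5, rem=3, quantum used, demote→Q2. Q0=[] Q1=[] Q2=[P1,P2]
t=23-28: P1@Q2 runs 5, rem=0, completes. Q0=[] Q1=[] Q2=[P2]
t=28-31: P2@Q2 runs 3, rem=0, completes. Q0=[] Q1=[] Q2=[]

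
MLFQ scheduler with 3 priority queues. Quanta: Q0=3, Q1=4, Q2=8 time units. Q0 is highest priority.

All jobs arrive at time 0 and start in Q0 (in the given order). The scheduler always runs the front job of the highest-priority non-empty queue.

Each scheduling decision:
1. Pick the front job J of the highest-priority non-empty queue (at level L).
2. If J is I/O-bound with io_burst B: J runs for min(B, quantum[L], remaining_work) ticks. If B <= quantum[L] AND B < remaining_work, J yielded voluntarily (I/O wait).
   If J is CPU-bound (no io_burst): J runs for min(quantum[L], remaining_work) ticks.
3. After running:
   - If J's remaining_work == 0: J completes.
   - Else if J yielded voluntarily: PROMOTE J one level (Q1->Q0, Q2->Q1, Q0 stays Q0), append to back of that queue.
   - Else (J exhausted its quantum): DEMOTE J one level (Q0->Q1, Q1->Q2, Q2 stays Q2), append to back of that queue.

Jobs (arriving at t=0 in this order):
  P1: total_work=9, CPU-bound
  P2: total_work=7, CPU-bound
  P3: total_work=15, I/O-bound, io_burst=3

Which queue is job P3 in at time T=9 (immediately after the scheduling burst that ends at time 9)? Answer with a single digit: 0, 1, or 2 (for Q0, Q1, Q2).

t=0-3: P1@Q0 runs 3, rem=6, quantum used, demote→Q1. Q0=[P2,P3] Q1=[P1] Q2=[]
t=3-6: P2@Q0 runs 3, rem=4, quantum used, demote→Q1. Q0=[P3] Q1=[P1,P2] Q2=[]
t=6-9: P3@Q0 runs 3, rem=12, I/O yield, promote→Q0. Q0=[P3] Q1=[P1,P2] Q2=[]
t=9-12: P3@Q0 runs 3, rem=9, I/O yield, promote→Q0. Q0=[P3] Q1=[P1,P2] Q2=[]
t=12-15: P3@Q0 runs 3, rem=6, I/O yield, promote→Q0. Q0=[P3] Q1=[P1,P2] Q2=[]
t=15-18: P3@Q0 runs 3, rem=3, I/O yield, promote→Q0. Q0=[P3] Q1=[P1,P2] Q2=[]
t=18-21: P3@Q0 runs 3, rem=0, completes. Q0=[] Q1=[P1,P2] Q2=[]
t=21-25: P1@Q1 runs 4, rem=2, quantum used, demote→Q2. Q0=[] Q1=[P2] Q2=[P1]
t=25-29: P2@Q1 runs 4, rem=0, completes. Q0=[] Q1=[] Q2=[P1]
t=29-31: P1@Q2 runs 2, rem=0, completes. Q0=[] Q1=[] Q2=[]

Answer: 0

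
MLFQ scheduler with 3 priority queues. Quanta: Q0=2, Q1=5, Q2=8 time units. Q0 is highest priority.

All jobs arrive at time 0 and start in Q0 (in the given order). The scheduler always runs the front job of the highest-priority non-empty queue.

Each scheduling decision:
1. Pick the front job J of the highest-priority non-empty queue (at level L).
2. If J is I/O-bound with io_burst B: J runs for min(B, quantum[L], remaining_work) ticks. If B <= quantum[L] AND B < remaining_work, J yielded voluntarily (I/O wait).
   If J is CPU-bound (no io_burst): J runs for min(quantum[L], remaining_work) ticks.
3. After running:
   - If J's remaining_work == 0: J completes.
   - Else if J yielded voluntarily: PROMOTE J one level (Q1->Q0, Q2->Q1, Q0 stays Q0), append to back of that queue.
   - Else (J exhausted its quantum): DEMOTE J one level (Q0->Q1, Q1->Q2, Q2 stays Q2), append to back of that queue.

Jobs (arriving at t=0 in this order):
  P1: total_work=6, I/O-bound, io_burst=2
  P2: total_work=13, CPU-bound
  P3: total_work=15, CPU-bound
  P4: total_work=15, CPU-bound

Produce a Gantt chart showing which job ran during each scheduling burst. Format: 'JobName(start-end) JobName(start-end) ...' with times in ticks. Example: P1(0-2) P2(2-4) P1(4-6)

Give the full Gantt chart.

t=0-2: P1@Q0 runs 2, rem=4, I/O yield, promote→Q0. Q0=[P2,P3,P4,P1] Q1=[] Q2=[]
t=2-4: P2@Q0 runs 2, rem=11, quantum used, demote→Q1. Q0=[P3,P4,P1] Q1=[P2] Q2=[]
t=4-6: P3@Q0 runs 2, rem=13, quantum used, demote→Q1. Q0=[P4,P1] Q1=[P2,P3] Q2=[]
t=6-8: P4@Q0 runs 2, rem=13, quantum used, demote→Q1. Q0=[P1] Q1=[P2,P3,P4] Q2=[]
t=8-10: P1@Q0 runs 2, rem=2, I/O yield, promote→Q0. Q0=[P1] Q1=[P2,P3,P4] Q2=[]
t=10-12: P1@Q0 runs 2, rem=0, completes. Q0=[] Q1=[P2,P3,P4] Q2=[]
t=12-17: P2@Q1 runs 5, rem=6, quantum used, demote→Q2. Q0=[] Q1=[P3,P4] Q2=[P2]
t=17-22: P3@Q1 runs 5, rem=8, quantum used, demote→Q2. Q0=[] Q1=[P4] Q2=[P2,P3]
t=22-27: P4@Q1 runs 5, rem=8, quantum used, demote→Q2. Q0=[] Q1=[] Q2=[P2,P3,P4]
t=27-33: P2@Q2 runs 6, rem=0, completes. Q0=[] Q1=[] Q2=[P3,P4]
t=33-41: P3@Q2 runs 8, rem=0, completes. Q0=[] Q1=[] Q2=[P4]
t=41-49: P4@Q2 runs 8, rem=0, completes. Q0=[] Q1=[] Q2=[]

Answer: P1(0-2) P2(2-4) P3(4-6) P4(6-8) P1(8-10) P1(10-12) P2(12-17) P3(17-22) P4(22-27) P2(27-33) P3(33-41) P4(41-49)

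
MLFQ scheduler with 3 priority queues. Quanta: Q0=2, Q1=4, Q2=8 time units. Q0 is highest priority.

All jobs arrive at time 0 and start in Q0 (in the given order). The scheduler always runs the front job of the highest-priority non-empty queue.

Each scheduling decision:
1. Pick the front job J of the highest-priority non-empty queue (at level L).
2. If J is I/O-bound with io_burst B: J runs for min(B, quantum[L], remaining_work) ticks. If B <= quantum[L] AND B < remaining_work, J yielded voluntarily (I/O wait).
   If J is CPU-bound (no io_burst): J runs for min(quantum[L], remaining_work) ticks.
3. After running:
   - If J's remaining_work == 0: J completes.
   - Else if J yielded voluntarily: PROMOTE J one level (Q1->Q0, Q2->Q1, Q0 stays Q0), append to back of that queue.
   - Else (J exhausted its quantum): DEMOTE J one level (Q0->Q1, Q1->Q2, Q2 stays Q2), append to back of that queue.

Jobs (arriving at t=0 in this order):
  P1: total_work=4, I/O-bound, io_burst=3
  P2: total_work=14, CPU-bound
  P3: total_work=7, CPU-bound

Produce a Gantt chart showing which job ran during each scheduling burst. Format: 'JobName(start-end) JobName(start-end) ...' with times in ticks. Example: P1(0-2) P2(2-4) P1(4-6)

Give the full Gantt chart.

Answer: P1(0-2) P2(2-4) P3(4-6) P1(6-8) P2(8-12) P3(12-16) P2(16-24) P3(24-25)

Derivation:
t=0-2: P1@Q0 runs 2, rem=2, quantum used, demote→Q1. Q0=[P2,P3] Q1=[P1] Q2=[]
t=2-4: P2@Q0 runs 2, rem=12, quantum used, demote→Q1. Q0=[P3] Q1=[P1,P2] Q2=[]
t=4-6: P3@Q0 runs 2, rem=5, quantum used, demote→Q1. Q0=[] Q1=[P1,P2,P3] Q2=[]
t=6-8: P1@Q1 runs 2, rem=0, completes. Q0=[] Q1=[P2,P3] Q2=[]
t=8-12: P2@Q1 runs 4, rem=8, quantum used, demote→Q2. Q0=[] Q1=[P3] Q2=[P2]
t=12-16: P3@Q1 runs 4, rem=1, quantum used, demote→Q2. Q0=[] Q1=[] Q2=[P2,P3]
t=16-24: P2@Q2 runs 8, rem=0, completes. Q0=[] Q1=[] Q2=[P3]
t=24-25: P3@Q2 runs 1, rem=0, completes. Q0=[] Q1=[] Q2=[]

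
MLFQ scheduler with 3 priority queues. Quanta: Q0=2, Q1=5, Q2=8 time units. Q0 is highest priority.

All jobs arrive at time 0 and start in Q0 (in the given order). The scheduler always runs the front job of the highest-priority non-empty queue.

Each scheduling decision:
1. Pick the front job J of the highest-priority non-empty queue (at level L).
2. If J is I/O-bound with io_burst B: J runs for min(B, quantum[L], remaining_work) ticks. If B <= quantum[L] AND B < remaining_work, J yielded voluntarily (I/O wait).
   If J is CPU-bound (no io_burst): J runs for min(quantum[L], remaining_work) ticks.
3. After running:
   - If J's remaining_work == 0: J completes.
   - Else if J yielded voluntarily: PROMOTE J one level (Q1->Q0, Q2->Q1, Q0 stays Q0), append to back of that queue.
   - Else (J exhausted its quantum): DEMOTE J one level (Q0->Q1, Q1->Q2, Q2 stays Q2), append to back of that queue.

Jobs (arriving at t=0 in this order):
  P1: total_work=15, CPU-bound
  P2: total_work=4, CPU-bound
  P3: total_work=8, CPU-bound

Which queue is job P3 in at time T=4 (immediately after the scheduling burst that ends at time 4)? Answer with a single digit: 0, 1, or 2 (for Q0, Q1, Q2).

Answer: 0

Derivation:
t=0-2: P1@Q0 runs 2, rem=13, quantum used, demote→Q1. Q0=[P2,P3] Q1=[P1] Q2=[]
t=2-4: P2@Q0 runs 2, rem=2, quantum used, demote→Q1. Q0=[P3] Q1=[P1,P2] Q2=[]
t=4-6: P3@Q0 runs 2, rem=6, quantum used, demote→Q1. Q0=[] Q1=[P1,P2,P3] Q2=[]
t=6-11: P1@Q1 runs 5, rem=8, quantum used, demote→Q2. Q0=[] Q1=[P2,P3] Q2=[P1]
t=11-13: P2@Q1 runs 2, rem=0, completes. Q0=[] Q1=[P3] Q2=[P1]
t=13-18: P3@Q1 runs 5, rem=1, quantum used, demote→Q2. Q0=[] Q1=[] Q2=[P1,P3]
t=18-26: P1@Q2 runs 8, rem=0, completes. Q0=[] Q1=[] Q2=[P3]
t=26-27: P3@Q2 runs 1, rem=0, completes. Q0=[] Q1=[] Q2=[]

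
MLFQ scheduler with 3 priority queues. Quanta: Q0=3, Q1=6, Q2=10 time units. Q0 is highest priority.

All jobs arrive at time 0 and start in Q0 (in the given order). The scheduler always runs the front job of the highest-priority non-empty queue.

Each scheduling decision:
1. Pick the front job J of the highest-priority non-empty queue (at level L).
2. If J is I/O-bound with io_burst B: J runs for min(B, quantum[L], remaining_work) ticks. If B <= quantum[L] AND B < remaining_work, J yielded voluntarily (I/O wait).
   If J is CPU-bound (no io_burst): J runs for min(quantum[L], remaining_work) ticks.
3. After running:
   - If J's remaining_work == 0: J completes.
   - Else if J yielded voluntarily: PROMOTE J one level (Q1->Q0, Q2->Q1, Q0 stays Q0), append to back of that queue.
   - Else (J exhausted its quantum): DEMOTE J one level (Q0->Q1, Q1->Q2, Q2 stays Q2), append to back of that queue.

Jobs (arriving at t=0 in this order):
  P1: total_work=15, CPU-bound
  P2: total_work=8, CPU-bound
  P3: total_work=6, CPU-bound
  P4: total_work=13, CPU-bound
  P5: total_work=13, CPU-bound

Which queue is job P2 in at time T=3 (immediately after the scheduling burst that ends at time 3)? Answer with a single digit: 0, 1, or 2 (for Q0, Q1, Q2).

Answer: 0

Derivation:
t=0-3: P1@Q0 runs 3, rem=12, quantum used, demote→Q1. Q0=[P2,P3,P4,P5] Q1=[P1] Q2=[]
t=3-6: P2@Q0 runs 3, rem=5, quantum used, demote→Q1. Q0=[P3,P4,P5] Q1=[P1,P2] Q2=[]
t=6-9: P3@Q0 runs 3, rem=3, quantum used, demote→Q1. Q0=[P4,P5] Q1=[P1,P2,P3] Q2=[]
t=9-12: P4@Q0 runs 3, rem=10, quantum used, demote→Q1. Q0=[P5] Q1=[P1,P2,P3,P4] Q2=[]
t=12-15: P5@Q0 runs 3, rem=10, quantum used, demote→Q1. Q0=[] Q1=[P1,P2,P3,P4,P5] Q2=[]
t=15-21: P1@Q1 runs 6, rem=6, quantum used, demote→Q2. Q0=[] Q1=[P2,P3,P4,P5] Q2=[P1]
t=21-26: P2@Q1 runs 5, rem=0, completes. Q0=[] Q1=[P3,P4,P5] Q2=[P1]
t=26-29: P3@Q1 runs 3, rem=0, completes. Q0=[] Q1=[P4,P5] Q2=[P1]
t=29-35: P4@Q1 runs 6, rem=4, quantum used, demote→Q2. Q0=[] Q1=[P5] Q2=[P1,P4]
t=35-41: P5@Q1 runs 6, rem=4, quantum used, demote→Q2. Q0=[] Q1=[] Q2=[P1,P4,P5]
t=41-47: P1@Q2 runs 6, rem=0, completes. Q0=[] Q1=[] Q2=[P4,P5]
t=47-51: P4@Q2 runs 4, rem=0, completes. Q0=[] Q1=[] Q2=[P5]
t=51-55: P5@Q2 runs 4, rem=0, completes. Q0=[] Q1=[] Q2=[]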